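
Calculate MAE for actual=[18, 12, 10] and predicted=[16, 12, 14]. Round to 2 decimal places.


Absolute errors: [2, 0, 4]
Sum of absolute errors = 6
MAE = 6 / 3 = 2.00

2.00


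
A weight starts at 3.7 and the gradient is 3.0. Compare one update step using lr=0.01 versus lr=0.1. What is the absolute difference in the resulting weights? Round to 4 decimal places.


With lr=0.01: w_new = 3.7 - 0.01 * 3.0 = 3.67
With lr=0.1: w_new = 3.7 - 0.1 * 3.0 = 3.4
Absolute difference = |3.67 - 3.4|
= 0.2700

0.2700


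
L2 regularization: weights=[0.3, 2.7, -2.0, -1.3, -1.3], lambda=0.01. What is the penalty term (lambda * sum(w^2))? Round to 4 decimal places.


Squaring each weight:
0.3^2 = 0.09
2.7^2 = 7.29
(-2.0)^2 = 4.0
(-1.3)^2 = 1.69
(-1.3)^2 = 1.69
Sum of squares = 14.76
Penalty = 0.01 * 14.76 = 0.1476

0.1476


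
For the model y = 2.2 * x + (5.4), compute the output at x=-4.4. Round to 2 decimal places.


y = 2.2 * -4.4 + (5.4)
= -9.68 + (5.4)
= -4.28

-4.28


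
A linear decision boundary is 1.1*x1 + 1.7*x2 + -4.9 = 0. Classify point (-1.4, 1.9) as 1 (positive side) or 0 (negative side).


Compute 1.1 * -1.4 + 1.7 * 1.9 + -4.9
= -1.54 + 3.23 + -4.9
= -3.21
Since -3.21 < 0, the point is on the negative side.

0


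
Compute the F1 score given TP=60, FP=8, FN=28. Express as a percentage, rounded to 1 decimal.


Precision = TP / (TP + FP) = 60 / 68 = 0.8824
Recall = TP / (TP + FN) = 60 / 88 = 0.6818
F1 = 2 * P * R / (P + R)
= 2 * 0.8824 * 0.6818 / (0.8824 + 0.6818)
= 1.2032 / 1.5642
= 0.7692
As percentage: 76.9%

76.9


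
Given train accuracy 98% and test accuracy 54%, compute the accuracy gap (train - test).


Gap = train_accuracy - test_accuracy
= 98 - 54
= 44%
This large gap strongly indicates overfitting.

44


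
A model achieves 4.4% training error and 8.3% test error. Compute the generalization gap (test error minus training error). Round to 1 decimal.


Generalization gap = test_error - train_error
= 8.3 - 4.4
= 3.9%
A moderate gap.

3.9


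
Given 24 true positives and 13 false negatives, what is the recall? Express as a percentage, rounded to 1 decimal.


Recall = TP / (TP + FN) * 100
= 24 / (24 + 13)
= 24 / 37
= 0.6486
= 64.9%

64.9


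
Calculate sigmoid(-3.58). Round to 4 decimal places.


sigmoid(z) = 1 / (1 + exp(-z))
exp(-(-3.58)) = exp(3.58) = 35.8735
1 + 35.8735 = 36.8735
1 / 36.8735 = 0.0271

0.0271


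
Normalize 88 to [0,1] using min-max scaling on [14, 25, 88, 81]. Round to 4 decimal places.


Min = 14, Max = 88
Range = 88 - 14 = 74
Scaled = (x - min) / (max - min)
= (88 - 14) / 74
= 74 / 74
= 1.0000

1.0000


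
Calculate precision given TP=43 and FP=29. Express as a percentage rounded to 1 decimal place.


Precision = TP / (TP + FP) * 100
= 43 / (43 + 29)
= 43 / 72
= 0.5972
= 59.7%

59.7


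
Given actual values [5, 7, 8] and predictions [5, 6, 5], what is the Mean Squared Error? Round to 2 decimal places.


Differences: [0, 1, 3]
Squared errors: [0, 1, 9]
Sum of squared errors = 10
MSE = 10 / 3 = 3.33

3.33


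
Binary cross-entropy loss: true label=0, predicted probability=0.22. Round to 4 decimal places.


For y=0: Loss = -log(1-p)
= -log(1 - 0.22)
= -log(0.78)
= -(-0.2485)
= 0.2485

0.2485


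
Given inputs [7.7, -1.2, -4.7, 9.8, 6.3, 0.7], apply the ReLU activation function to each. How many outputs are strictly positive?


ReLU(x) = max(0, x) for each element:
ReLU(7.7) = 7.7
ReLU(-1.2) = 0
ReLU(-4.7) = 0
ReLU(9.8) = 9.8
ReLU(6.3) = 6.3
ReLU(0.7) = 0.7
Active neurons (>0): 4

4


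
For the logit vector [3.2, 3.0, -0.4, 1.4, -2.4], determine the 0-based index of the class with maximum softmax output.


Softmax is a monotonic transformation, so it preserves the argmax.
We need to find the index of the maximum logit.
Index 0: 3.2
Index 1: 3.0
Index 2: -0.4
Index 3: 1.4
Index 4: -2.4
Maximum logit = 3.2 at index 0

0


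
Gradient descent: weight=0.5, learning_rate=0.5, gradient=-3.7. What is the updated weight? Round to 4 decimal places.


w_new = w_old - lr * gradient
= 0.5 - 0.5 * -3.7
= 0.5 - (-1.85)
= 2.3500

2.3500


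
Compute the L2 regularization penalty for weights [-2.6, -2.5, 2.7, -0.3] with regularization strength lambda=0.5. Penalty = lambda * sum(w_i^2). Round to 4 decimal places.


Squaring each weight:
(-2.6)^2 = 6.76
(-2.5)^2 = 6.25
2.7^2 = 7.29
(-0.3)^2 = 0.09
Sum of squares = 20.39
Penalty = 0.5 * 20.39 = 10.1950

10.1950


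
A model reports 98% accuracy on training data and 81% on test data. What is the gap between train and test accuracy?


Gap = train_accuracy - test_accuracy
= 98 - 81
= 17%
This gap suggests the model is overfitting.

17


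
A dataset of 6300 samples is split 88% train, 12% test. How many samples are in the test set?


Train samples = 6300 * 88% = 5544
Test samples = 6300 - 5544
= 756

756


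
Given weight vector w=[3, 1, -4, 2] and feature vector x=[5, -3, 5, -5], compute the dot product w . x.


Element-wise products:
3 * 5 = 15
1 * -3 = -3
-4 * 5 = -20
2 * -5 = -10
Sum = 15 + -3 + -20 + -10
= -18

-18


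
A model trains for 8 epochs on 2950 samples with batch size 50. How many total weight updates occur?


Iterations per epoch = 2950 / 50 = 59
Total updates = iterations_per_epoch * epochs
= 59 * 8
= 472

472


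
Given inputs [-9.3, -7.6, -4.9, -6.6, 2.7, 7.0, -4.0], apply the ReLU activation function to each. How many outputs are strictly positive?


ReLU(x) = max(0, x) for each element:
ReLU(-9.3) = 0
ReLU(-7.6) = 0
ReLU(-4.9) = 0
ReLU(-6.6) = 0
ReLU(2.7) = 2.7
ReLU(7.0) = 7.0
ReLU(-4.0) = 0
Active neurons (>0): 2

2


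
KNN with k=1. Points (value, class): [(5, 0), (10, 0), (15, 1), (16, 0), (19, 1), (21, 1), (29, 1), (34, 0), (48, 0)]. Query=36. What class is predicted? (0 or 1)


Distances from query 36:
Point 34 (class 0): distance = 2
K=1 nearest neighbors: classes = [0]
Votes for class 1: 0 / 1
Majority vote => class 0

0


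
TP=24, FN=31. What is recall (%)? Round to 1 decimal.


Recall = TP / (TP + FN) * 100
= 24 / (24 + 31)
= 24 / 55
= 0.4364
= 43.6%

43.6


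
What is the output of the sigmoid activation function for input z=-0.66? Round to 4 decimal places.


sigmoid(z) = 1 / (1 + exp(-z))
exp(-(-0.66)) = exp(0.66) = 1.9348
1 + 1.9348 = 2.9348
1 / 2.9348 = 0.3407

0.3407


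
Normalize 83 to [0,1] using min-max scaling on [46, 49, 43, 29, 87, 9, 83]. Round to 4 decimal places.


Min = 9, Max = 87
Range = 87 - 9 = 78
Scaled = (x - min) / (max - min)
= (83 - 9) / 78
= 74 / 78
= 0.9487

0.9487


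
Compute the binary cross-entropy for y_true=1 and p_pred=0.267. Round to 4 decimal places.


For y=1: Loss = -log(p)
= -log(0.267)
= -(-1.3205)
= 1.3205

1.3205


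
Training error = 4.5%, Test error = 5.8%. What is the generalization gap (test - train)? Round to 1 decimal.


Generalization gap = test_error - train_error
= 5.8 - 4.5
= 1.3%
A small gap suggests good generalization.

1.3


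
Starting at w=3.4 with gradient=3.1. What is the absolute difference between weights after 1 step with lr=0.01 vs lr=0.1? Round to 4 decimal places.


With lr=0.01: w_new = 3.4 - 0.01 * 3.1 = 3.369
With lr=0.1: w_new = 3.4 - 0.1 * 3.1 = 3.09
Absolute difference = |3.369 - 3.09|
= 0.2790

0.2790


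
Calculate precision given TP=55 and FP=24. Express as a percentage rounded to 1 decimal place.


Precision = TP / (TP + FP) * 100
= 55 / (55 + 24)
= 55 / 79
= 0.6962
= 69.6%

69.6


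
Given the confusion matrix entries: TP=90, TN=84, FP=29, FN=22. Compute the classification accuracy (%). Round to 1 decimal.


Accuracy = (TP + TN) / (TP + TN + FP + FN) * 100
= (90 + 84) / (90 + 84 + 29 + 22)
= 174 / 225
= 0.7733
= 77.3%

77.3


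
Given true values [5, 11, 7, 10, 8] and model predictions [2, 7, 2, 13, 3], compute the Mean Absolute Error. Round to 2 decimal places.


Absolute errors: [3, 4, 5, 3, 5]
Sum of absolute errors = 20
MAE = 20 / 5 = 4.00

4.00


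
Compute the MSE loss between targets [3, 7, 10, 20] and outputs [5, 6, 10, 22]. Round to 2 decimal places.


Differences: [-2, 1, 0, -2]
Squared errors: [4, 1, 0, 4]
Sum of squared errors = 9
MSE = 9 / 4 = 2.25

2.25


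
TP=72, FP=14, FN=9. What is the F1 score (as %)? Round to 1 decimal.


Precision = TP / (TP + FP) = 72 / 86 = 0.8372
Recall = TP / (TP + FN) = 72 / 81 = 0.8889
F1 = 2 * P * R / (P + R)
= 2 * 0.8372 * 0.8889 / (0.8372 + 0.8889)
= 1.4884 / 1.7261
= 0.8623
As percentage: 86.2%

86.2


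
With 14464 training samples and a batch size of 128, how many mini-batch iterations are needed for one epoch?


Iterations per epoch = dataset_size / batch_size
= 14464 / 128
= 113

113


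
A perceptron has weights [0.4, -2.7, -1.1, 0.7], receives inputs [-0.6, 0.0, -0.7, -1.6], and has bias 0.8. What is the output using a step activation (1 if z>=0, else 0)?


z = w . x + b
= 0.4*-0.6 + -2.7*0.0 + -1.1*-0.7 + 0.7*-1.6 + 0.8
= -0.24 + -0.0 + 0.77 + -1.12 + 0.8
= -0.59 + 0.8
= 0.21
Since z = 0.21 >= 0, output = 1

1


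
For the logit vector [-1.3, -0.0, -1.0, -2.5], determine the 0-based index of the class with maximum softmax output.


Softmax is a monotonic transformation, so it preserves the argmax.
We need to find the index of the maximum logit.
Index 0: -1.3
Index 1: -0.0
Index 2: -1.0
Index 3: -2.5
Maximum logit = -0.0 at index 1

1


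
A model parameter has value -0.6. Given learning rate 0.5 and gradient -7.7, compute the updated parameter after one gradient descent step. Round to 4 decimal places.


w_new = w_old - lr * gradient
= -0.6 - 0.5 * -7.7
= -0.6 - (-3.85)
= 3.2500

3.2500


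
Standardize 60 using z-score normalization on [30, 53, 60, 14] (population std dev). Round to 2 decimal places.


Mean = (30 + 53 + 60 + 14) / 4 = 39.25
Variance = sum((x_i - mean)^2) / n = 335.6875
Std = sqrt(335.6875) = 18.3218
Z = (x - mean) / std
= (60 - 39.25) / 18.3218
= 20.75 / 18.3218
= 1.13

1.13


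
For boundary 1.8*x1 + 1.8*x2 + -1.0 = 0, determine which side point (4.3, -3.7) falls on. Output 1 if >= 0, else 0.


Compute 1.8 * 4.3 + 1.8 * -3.7 + -1.0
= 7.74 + -6.66 + -1.0
= 0.08
Since 0.08 >= 0, the point is on the positive side.

1


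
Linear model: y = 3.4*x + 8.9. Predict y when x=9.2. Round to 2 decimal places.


y = 3.4 * 9.2 + (8.9)
= 31.28 + (8.9)
= 40.18

40.18


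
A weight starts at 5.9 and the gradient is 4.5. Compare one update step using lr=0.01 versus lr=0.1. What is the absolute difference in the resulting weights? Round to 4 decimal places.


With lr=0.01: w_new = 5.9 - 0.01 * 4.5 = 5.855
With lr=0.1: w_new = 5.9 - 0.1 * 4.5 = 5.45
Absolute difference = |5.855 - 5.45|
= 0.4050

0.4050


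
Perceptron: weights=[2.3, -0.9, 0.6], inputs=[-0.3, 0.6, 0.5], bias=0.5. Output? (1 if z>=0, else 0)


z = w . x + b
= 2.3*-0.3 + -0.9*0.6 + 0.6*0.5 + 0.5
= -0.69 + -0.54 + 0.3 + 0.5
= -0.93 + 0.5
= -0.43
Since z = -0.43 < 0, output = 0

0


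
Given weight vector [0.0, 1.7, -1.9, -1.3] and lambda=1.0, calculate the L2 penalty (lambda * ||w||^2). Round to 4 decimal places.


Squaring each weight:
0.0^2 = 0.0
1.7^2 = 2.89
(-1.9)^2 = 3.61
(-1.3)^2 = 1.69
Sum of squares = 8.19
Penalty = 1.0 * 8.19 = 8.1900

8.1900


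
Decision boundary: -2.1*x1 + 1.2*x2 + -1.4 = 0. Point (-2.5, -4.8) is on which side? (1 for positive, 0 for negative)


Compute -2.1 * -2.5 + 1.2 * -4.8 + -1.4
= 5.25 + -5.76 + -1.4
= -1.91
Since -1.91 < 0, the point is on the negative side.

0


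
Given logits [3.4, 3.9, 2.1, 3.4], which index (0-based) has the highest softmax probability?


Softmax is a monotonic transformation, so it preserves the argmax.
We need to find the index of the maximum logit.
Index 0: 3.4
Index 1: 3.9
Index 2: 2.1
Index 3: 3.4
Maximum logit = 3.9 at index 1

1


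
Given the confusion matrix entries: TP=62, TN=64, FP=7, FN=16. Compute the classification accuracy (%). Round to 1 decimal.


Accuracy = (TP + TN) / (TP + TN + FP + FN) * 100
= (62 + 64) / (62 + 64 + 7 + 16)
= 126 / 149
= 0.8456
= 84.6%

84.6


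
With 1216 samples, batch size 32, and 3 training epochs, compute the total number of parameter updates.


Iterations per epoch = 1216 / 32 = 38
Total updates = iterations_per_epoch * epochs
= 38 * 3
= 114

114


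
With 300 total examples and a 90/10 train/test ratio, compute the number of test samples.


Train samples = 300 * 90% = 270
Test samples = 300 - 270
= 30

30


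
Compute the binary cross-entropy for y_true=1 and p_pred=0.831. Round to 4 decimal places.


For y=1: Loss = -log(p)
= -log(0.831)
= -(-0.1851)
= 0.1851

0.1851


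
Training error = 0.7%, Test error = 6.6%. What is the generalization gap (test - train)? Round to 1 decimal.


Generalization gap = test_error - train_error
= 6.6 - 0.7
= 5.9%
A moderate gap.

5.9


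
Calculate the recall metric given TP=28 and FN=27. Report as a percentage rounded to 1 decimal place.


Recall = TP / (TP + FN) * 100
= 28 / (28 + 27)
= 28 / 55
= 0.5091
= 50.9%

50.9


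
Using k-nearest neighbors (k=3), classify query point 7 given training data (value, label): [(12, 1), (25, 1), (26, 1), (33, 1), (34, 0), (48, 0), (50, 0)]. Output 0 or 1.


Distances from query 7:
Point 12 (class 1): distance = 5
Point 25 (class 1): distance = 18
Point 26 (class 1): distance = 19
K=3 nearest neighbors: classes = [1, 1, 1]
Votes for class 1: 3 / 3
Majority vote => class 1

1


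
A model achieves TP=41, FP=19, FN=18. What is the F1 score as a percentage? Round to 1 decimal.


Precision = TP / (TP + FP) = 41 / 60 = 0.6833
Recall = TP / (TP + FN) = 41 / 59 = 0.6949
F1 = 2 * P * R / (P + R)
= 2 * 0.6833 * 0.6949 / (0.6833 + 0.6949)
= 0.9497 / 1.3782
= 0.6891
As percentage: 68.9%

68.9


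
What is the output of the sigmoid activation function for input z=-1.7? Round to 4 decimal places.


sigmoid(z) = 1 / (1 + exp(-z))
exp(-(-1.7)) = exp(1.7) = 5.4739
1 + 5.4739 = 6.4739
1 / 6.4739 = 0.1545

0.1545


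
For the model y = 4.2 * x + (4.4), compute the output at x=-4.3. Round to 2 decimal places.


y = 4.2 * -4.3 + (4.4)
= -18.06 + (4.4)
= -13.66

-13.66


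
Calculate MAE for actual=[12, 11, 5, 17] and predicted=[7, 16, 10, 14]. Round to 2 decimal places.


Absolute errors: [5, 5, 5, 3]
Sum of absolute errors = 18
MAE = 18 / 4 = 4.50

4.50


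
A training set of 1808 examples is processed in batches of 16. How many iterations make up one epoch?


Iterations per epoch = dataset_size / batch_size
= 1808 / 16
= 113

113


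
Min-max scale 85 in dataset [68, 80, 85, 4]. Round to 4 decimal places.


Min = 4, Max = 85
Range = 85 - 4 = 81
Scaled = (x - min) / (max - min)
= (85 - 4) / 81
= 81 / 81
= 1.0000

1.0000


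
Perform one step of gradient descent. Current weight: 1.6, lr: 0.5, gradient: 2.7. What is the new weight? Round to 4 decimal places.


w_new = w_old - lr * gradient
= 1.6 - 0.5 * 2.7
= 1.6 - (1.35)
= 0.2500

0.2500


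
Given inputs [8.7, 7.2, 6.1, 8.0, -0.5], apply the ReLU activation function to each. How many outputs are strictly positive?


ReLU(x) = max(0, x) for each element:
ReLU(8.7) = 8.7
ReLU(7.2) = 7.2
ReLU(6.1) = 6.1
ReLU(8.0) = 8.0
ReLU(-0.5) = 0
Active neurons (>0): 4

4


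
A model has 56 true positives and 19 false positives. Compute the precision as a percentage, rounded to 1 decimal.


Precision = TP / (TP + FP) * 100
= 56 / (56 + 19)
= 56 / 75
= 0.7467
= 74.7%

74.7


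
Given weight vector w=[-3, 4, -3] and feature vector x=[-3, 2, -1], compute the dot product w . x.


Element-wise products:
-3 * -3 = 9
4 * 2 = 8
-3 * -1 = 3
Sum = 9 + 8 + 3
= 20

20


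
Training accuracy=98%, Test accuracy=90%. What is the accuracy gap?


Gap = train_accuracy - test_accuracy
= 98 - 90
= 8%
This moderate gap may indicate mild overfitting.

8


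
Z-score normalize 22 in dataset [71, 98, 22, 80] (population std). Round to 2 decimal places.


Mean = (71 + 98 + 22 + 80) / 4 = 67.75
Variance = sum((x_i - mean)^2) / n = 792.1875
Std = sqrt(792.1875) = 28.1458
Z = (x - mean) / std
= (22 - 67.75) / 28.1458
= -45.75 / 28.1458
= -1.63

-1.63


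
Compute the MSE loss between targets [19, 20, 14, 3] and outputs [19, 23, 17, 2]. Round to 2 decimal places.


Differences: [0, -3, -3, 1]
Squared errors: [0, 9, 9, 1]
Sum of squared errors = 19
MSE = 19 / 4 = 4.75

4.75


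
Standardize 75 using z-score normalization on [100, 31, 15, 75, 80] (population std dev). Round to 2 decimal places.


Mean = (100 + 31 + 15 + 75 + 80) / 5 = 60.2
Variance = sum((x_i - mean)^2) / n = 1018.16
Std = sqrt(1018.16) = 31.9086
Z = (x - mean) / std
= (75 - 60.2) / 31.9086
= 14.8 / 31.9086
= 0.46

0.46


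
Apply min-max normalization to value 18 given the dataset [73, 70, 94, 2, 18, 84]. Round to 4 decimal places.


Min = 2, Max = 94
Range = 94 - 2 = 92
Scaled = (x - min) / (max - min)
= (18 - 2) / 92
= 16 / 92
= 0.1739

0.1739


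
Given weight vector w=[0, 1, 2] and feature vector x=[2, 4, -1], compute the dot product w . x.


Element-wise products:
0 * 2 = 0
1 * 4 = 4
2 * -1 = -2
Sum = 0 + 4 + -2
= 2

2


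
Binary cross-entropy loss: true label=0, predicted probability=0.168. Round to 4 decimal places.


For y=0: Loss = -log(1-p)
= -log(1 - 0.168)
= -log(0.832)
= -(-0.1839)
= 0.1839

0.1839


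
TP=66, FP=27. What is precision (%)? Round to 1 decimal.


Precision = TP / (TP + FP) * 100
= 66 / (66 + 27)
= 66 / 93
= 0.7097
= 71.0%

71.0


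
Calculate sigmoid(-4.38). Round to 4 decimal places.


sigmoid(z) = 1 / (1 + exp(-z))
exp(-(-4.38)) = exp(4.38) = 79.838
1 + 79.838 = 80.838
1 / 80.838 = 0.0124

0.0124


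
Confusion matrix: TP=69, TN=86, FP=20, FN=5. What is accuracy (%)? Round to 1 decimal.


Accuracy = (TP + TN) / (TP + TN + FP + FN) * 100
= (69 + 86) / (69 + 86 + 20 + 5)
= 155 / 180
= 0.8611
= 86.1%

86.1


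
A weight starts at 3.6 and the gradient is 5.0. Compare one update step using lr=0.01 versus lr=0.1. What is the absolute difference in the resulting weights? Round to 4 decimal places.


With lr=0.01: w_new = 3.6 - 0.01 * 5.0 = 3.55
With lr=0.1: w_new = 3.6 - 0.1 * 5.0 = 3.1
Absolute difference = |3.55 - 3.1|
= 0.4500

0.4500


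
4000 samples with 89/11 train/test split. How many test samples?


Train samples = 4000 * 89% = 3560
Test samples = 4000 - 3560
= 440

440


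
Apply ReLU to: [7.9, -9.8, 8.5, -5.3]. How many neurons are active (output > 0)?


ReLU(x) = max(0, x) for each element:
ReLU(7.9) = 7.9
ReLU(-9.8) = 0
ReLU(8.5) = 8.5
ReLU(-5.3) = 0
Active neurons (>0): 2

2


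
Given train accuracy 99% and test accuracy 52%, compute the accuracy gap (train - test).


Gap = train_accuracy - test_accuracy
= 99 - 52
= 47%
This large gap strongly indicates overfitting.

47


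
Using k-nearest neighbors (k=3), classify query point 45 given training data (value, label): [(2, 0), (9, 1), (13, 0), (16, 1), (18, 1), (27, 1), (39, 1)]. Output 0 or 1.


Distances from query 45:
Point 39 (class 1): distance = 6
Point 27 (class 1): distance = 18
Point 18 (class 1): distance = 27
K=3 nearest neighbors: classes = [1, 1, 1]
Votes for class 1: 3 / 3
Majority vote => class 1

1


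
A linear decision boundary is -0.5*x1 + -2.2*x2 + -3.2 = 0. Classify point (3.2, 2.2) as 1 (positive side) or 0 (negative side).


Compute -0.5 * 3.2 + -2.2 * 2.2 + -3.2
= -1.6 + -4.84 + -3.2
= -9.64
Since -9.64 < 0, the point is on the negative side.

0


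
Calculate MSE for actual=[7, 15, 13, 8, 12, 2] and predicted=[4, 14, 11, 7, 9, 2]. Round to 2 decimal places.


Differences: [3, 1, 2, 1, 3, 0]
Squared errors: [9, 1, 4, 1, 9, 0]
Sum of squared errors = 24
MSE = 24 / 6 = 4.00

4.00


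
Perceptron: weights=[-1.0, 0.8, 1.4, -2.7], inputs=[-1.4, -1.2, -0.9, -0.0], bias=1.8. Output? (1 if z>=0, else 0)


z = w . x + b
= -1.0*-1.4 + 0.8*-1.2 + 1.4*-0.9 + -2.7*-0.0 + 1.8
= 1.4 + -0.96 + -1.26 + 0.0 + 1.8
= -0.82 + 1.8
= 0.98
Since z = 0.98 >= 0, output = 1

1


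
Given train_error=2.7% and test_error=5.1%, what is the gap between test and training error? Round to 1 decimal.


Generalization gap = test_error - train_error
= 5.1 - 2.7
= 2.4%
A moderate gap.

2.4


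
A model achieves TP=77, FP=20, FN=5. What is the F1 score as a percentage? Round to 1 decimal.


Precision = TP / (TP + FP) = 77 / 97 = 0.7938
Recall = TP / (TP + FN) = 77 / 82 = 0.939
F1 = 2 * P * R / (P + R)
= 2 * 0.7938 * 0.939 / (0.7938 + 0.939)
= 1.4908 / 1.7328
= 0.8603
As percentage: 86.0%

86.0


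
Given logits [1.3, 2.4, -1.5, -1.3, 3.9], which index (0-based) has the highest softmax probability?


Softmax is a monotonic transformation, so it preserves the argmax.
We need to find the index of the maximum logit.
Index 0: 1.3
Index 1: 2.4
Index 2: -1.5
Index 3: -1.3
Index 4: 3.9
Maximum logit = 3.9 at index 4

4


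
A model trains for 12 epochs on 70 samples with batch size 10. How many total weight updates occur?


Iterations per epoch = 70 / 10 = 7
Total updates = iterations_per_epoch * epochs
= 7 * 12
= 84

84


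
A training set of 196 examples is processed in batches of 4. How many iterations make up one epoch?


Iterations per epoch = dataset_size / batch_size
= 196 / 4
= 49

49


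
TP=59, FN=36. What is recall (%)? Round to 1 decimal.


Recall = TP / (TP + FN) * 100
= 59 / (59 + 36)
= 59 / 95
= 0.6211
= 62.1%

62.1


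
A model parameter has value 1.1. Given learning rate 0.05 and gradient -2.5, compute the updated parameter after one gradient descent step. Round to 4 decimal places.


w_new = w_old - lr * gradient
= 1.1 - 0.05 * -2.5
= 1.1 - (-0.125)
= 1.2250

1.2250


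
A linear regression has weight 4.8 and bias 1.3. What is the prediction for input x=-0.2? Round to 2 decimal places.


y = 4.8 * -0.2 + (1.3)
= -0.96 + (1.3)
= 0.34

0.34


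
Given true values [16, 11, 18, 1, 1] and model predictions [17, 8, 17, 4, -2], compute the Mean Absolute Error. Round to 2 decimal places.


Absolute errors: [1, 3, 1, 3, 3]
Sum of absolute errors = 11
MAE = 11 / 5 = 2.20

2.20


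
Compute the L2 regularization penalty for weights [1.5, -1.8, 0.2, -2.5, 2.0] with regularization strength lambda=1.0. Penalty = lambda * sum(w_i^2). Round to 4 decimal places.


Squaring each weight:
1.5^2 = 2.25
(-1.8)^2 = 3.24
0.2^2 = 0.04
(-2.5)^2 = 6.25
2.0^2 = 4.0
Sum of squares = 15.78
Penalty = 1.0 * 15.78 = 15.7800

15.7800


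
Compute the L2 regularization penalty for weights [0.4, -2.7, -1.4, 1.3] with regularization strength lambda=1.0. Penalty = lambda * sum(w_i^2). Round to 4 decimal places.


Squaring each weight:
0.4^2 = 0.16
(-2.7)^2 = 7.29
(-1.4)^2 = 1.96
1.3^2 = 1.69
Sum of squares = 11.1
Penalty = 1.0 * 11.1 = 11.1000

11.1000


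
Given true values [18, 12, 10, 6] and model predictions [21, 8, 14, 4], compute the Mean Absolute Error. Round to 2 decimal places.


Absolute errors: [3, 4, 4, 2]
Sum of absolute errors = 13
MAE = 13 / 4 = 3.25

3.25


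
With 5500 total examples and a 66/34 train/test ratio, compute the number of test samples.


Train samples = 5500 * 66% = 3630
Test samples = 5500 - 3630
= 1870

1870


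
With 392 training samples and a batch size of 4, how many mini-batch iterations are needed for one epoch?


Iterations per epoch = dataset_size / batch_size
= 392 / 4
= 98

98


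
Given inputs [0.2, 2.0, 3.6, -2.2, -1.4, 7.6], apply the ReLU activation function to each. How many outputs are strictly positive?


ReLU(x) = max(0, x) for each element:
ReLU(0.2) = 0.2
ReLU(2.0) = 2.0
ReLU(3.6) = 3.6
ReLU(-2.2) = 0
ReLU(-1.4) = 0
ReLU(7.6) = 7.6
Active neurons (>0): 4

4


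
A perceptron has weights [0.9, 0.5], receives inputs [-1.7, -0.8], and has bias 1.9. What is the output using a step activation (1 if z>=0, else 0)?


z = w . x + b
= 0.9*-1.7 + 0.5*-0.8 + 1.9
= -1.53 + -0.4 + 1.9
= -1.93 + 1.9
= -0.03
Since z = -0.03 < 0, output = 0

0


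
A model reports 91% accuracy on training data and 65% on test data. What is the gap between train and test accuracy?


Gap = train_accuracy - test_accuracy
= 91 - 65
= 26%
This large gap strongly indicates overfitting.

26


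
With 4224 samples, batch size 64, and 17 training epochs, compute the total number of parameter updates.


Iterations per epoch = 4224 / 64 = 66
Total updates = iterations_per_epoch * epochs
= 66 * 17
= 1122

1122


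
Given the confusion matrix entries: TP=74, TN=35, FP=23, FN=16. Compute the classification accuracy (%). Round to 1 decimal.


Accuracy = (TP + TN) / (TP + TN + FP + FN) * 100
= (74 + 35) / (74 + 35 + 23 + 16)
= 109 / 148
= 0.7365
= 73.6%

73.6


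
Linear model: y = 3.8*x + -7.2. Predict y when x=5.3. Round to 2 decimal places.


y = 3.8 * 5.3 + (-7.2)
= 20.14 + (-7.2)
= 12.94

12.94


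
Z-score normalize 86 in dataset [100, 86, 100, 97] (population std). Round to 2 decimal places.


Mean = (100 + 86 + 100 + 97) / 4 = 95.75
Variance = sum((x_i - mean)^2) / n = 33.1875
Std = sqrt(33.1875) = 5.7609
Z = (x - mean) / std
= (86 - 95.75) / 5.7609
= -9.75 / 5.7609
= -1.69

-1.69


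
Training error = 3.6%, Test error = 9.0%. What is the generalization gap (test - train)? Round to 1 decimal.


Generalization gap = test_error - train_error
= 9.0 - 3.6
= 5.4%
A moderate gap.

5.4


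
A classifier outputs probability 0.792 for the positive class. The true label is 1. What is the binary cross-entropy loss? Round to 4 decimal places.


For y=1: Loss = -log(p)
= -log(0.792)
= -(-0.2332)
= 0.2332

0.2332


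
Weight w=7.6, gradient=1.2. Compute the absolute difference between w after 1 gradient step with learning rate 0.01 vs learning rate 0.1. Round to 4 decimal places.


With lr=0.01: w_new = 7.6 - 0.01 * 1.2 = 7.588
With lr=0.1: w_new = 7.6 - 0.1 * 1.2 = 7.48
Absolute difference = |7.588 - 7.48|
= 0.1080

0.1080


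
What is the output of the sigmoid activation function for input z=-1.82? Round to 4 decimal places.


sigmoid(z) = 1 / (1 + exp(-z))
exp(-(-1.82)) = exp(1.82) = 6.1719
1 + 6.1719 = 7.1719
1 / 7.1719 = 0.1394

0.1394


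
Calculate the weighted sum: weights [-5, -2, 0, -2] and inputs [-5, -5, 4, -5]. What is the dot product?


Element-wise products:
-5 * -5 = 25
-2 * -5 = 10
0 * 4 = 0
-2 * -5 = 10
Sum = 25 + 10 + 0 + 10
= 45

45


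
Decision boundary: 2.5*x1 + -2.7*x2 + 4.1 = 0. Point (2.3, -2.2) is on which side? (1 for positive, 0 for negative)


Compute 2.5 * 2.3 + -2.7 * -2.2 + 4.1
= 5.75 + 5.94 + 4.1
= 15.79
Since 15.79 >= 0, the point is on the positive side.

1


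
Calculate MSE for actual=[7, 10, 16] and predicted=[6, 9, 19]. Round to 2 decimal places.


Differences: [1, 1, -3]
Squared errors: [1, 1, 9]
Sum of squared errors = 11
MSE = 11 / 3 = 3.67

3.67


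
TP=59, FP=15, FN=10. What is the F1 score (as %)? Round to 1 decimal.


Precision = TP / (TP + FP) = 59 / 74 = 0.7973
Recall = TP / (TP + FN) = 59 / 69 = 0.8551
F1 = 2 * P * R / (P + R)
= 2 * 0.7973 * 0.8551 / (0.7973 + 0.8551)
= 1.3635 / 1.6524
= 0.8252
As percentage: 82.5%

82.5


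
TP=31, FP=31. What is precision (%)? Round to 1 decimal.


Precision = TP / (TP + FP) * 100
= 31 / (31 + 31)
= 31 / 62
= 0.5
= 50.0%

50.0


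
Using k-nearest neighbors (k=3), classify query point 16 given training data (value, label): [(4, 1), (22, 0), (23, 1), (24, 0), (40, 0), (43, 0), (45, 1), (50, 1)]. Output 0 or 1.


Distances from query 16:
Point 22 (class 0): distance = 6
Point 23 (class 1): distance = 7
Point 24 (class 0): distance = 8
K=3 nearest neighbors: classes = [0, 1, 0]
Votes for class 1: 1 / 3
Majority vote => class 0

0


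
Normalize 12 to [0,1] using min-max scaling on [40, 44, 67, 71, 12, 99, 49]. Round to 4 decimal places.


Min = 12, Max = 99
Range = 99 - 12 = 87
Scaled = (x - min) / (max - min)
= (12 - 12) / 87
= 0 / 87
= 0.0000

0.0000


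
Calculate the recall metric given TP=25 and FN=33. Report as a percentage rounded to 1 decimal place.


Recall = TP / (TP + FN) * 100
= 25 / (25 + 33)
= 25 / 58
= 0.431
= 43.1%

43.1


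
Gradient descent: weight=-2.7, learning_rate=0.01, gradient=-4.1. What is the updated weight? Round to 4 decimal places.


w_new = w_old - lr * gradient
= -2.7 - 0.01 * -4.1
= -2.7 - (-0.041)
= -2.6590

-2.6590


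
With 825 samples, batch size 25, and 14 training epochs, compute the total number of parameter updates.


Iterations per epoch = 825 / 25 = 33
Total updates = iterations_per_epoch * epochs
= 33 * 14
= 462

462


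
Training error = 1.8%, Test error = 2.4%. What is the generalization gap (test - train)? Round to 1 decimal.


Generalization gap = test_error - train_error
= 2.4 - 1.8
= 0.6%
A small gap suggests good generalization.

0.6


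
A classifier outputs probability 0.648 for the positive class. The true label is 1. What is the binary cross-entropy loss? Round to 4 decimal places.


For y=1: Loss = -log(p)
= -log(0.648)
= -(-0.4339)
= 0.4339

0.4339


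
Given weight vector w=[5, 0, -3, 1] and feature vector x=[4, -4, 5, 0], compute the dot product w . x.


Element-wise products:
5 * 4 = 20
0 * -4 = 0
-3 * 5 = -15
1 * 0 = 0
Sum = 20 + 0 + -15 + 0
= 5

5


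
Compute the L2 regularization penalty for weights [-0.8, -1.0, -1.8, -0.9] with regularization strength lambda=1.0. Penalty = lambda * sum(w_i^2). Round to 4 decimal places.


Squaring each weight:
(-0.8)^2 = 0.64
(-1.0)^2 = 1.0
(-1.8)^2 = 3.24
(-0.9)^2 = 0.81
Sum of squares = 5.69
Penalty = 1.0 * 5.69 = 5.6900

5.6900


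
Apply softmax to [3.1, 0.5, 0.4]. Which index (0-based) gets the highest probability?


Softmax is a monotonic transformation, so it preserves the argmax.
We need to find the index of the maximum logit.
Index 0: 3.1
Index 1: 0.5
Index 2: 0.4
Maximum logit = 3.1 at index 0

0


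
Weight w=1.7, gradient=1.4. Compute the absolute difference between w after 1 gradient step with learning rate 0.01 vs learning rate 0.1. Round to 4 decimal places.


With lr=0.01: w_new = 1.7 - 0.01 * 1.4 = 1.686
With lr=0.1: w_new = 1.7 - 0.1 * 1.4 = 1.56
Absolute difference = |1.686 - 1.56|
= 0.1260

0.1260


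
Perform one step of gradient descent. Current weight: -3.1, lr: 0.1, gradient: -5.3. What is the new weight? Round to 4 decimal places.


w_new = w_old - lr * gradient
= -3.1 - 0.1 * -5.3
= -3.1 - (-0.53)
= -2.5700

-2.5700


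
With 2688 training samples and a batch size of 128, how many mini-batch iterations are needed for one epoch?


Iterations per epoch = dataset_size / batch_size
= 2688 / 128
= 21

21


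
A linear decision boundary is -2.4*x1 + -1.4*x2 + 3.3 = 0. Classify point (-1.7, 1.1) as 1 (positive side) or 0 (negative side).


Compute -2.4 * -1.7 + -1.4 * 1.1 + 3.3
= 4.08 + -1.54 + 3.3
= 5.84
Since 5.84 >= 0, the point is on the positive side.

1


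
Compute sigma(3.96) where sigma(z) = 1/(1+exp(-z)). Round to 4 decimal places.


sigmoid(z) = 1 / (1 + exp(-z))
exp(-(3.96)) = exp(-3.96) = 0.0191
1 + 0.0191 = 1.0191
1 / 1.0191 = 0.9813

0.9813


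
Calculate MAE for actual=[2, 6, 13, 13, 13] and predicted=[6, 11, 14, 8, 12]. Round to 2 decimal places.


Absolute errors: [4, 5, 1, 5, 1]
Sum of absolute errors = 16
MAE = 16 / 5 = 3.20

3.20


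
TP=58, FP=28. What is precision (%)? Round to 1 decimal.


Precision = TP / (TP + FP) * 100
= 58 / (58 + 28)
= 58 / 86
= 0.6744
= 67.4%

67.4


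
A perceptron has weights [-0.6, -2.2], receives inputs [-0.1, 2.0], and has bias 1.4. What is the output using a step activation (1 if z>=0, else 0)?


z = w . x + b
= -0.6*-0.1 + -2.2*2.0 + 1.4
= 0.06 + -4.4 + 1.4
= -4.34 + 1.4
= -2.94
Since z = -2.94 < 0, output = 0

0


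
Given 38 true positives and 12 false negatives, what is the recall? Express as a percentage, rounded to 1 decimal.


Recall = TP / (TP + FN) * 100
= 38 / (38 + 12)
= 38 / 50
= 0.76
= 76.0%

76.0


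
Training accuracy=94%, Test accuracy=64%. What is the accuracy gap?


Gap = train_accuracy - test_accuracy
= 94 - 64
= 30%
This large gap strongly indicates overfitting.

30


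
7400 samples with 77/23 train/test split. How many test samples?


Train samples = 7400 * 77% = 5698
Test samples = 7400 - 5698
= 1702

1702


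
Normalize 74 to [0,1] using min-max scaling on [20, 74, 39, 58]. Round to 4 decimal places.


Min = 20, Max = 74
Range = 74 - 20 = 54
Scaled = (x - min) / (max - min)
= (74 - 20) / 54
= 54 / 54
= 1.0000

1.0000


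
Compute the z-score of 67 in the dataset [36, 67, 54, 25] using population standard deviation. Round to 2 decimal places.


Mean = (36 + 67 + 54 + 25) / 4 = 45.5
Variance = sum((x_i - mean)^2) / n = 261.25
Std = sqrt(261.25) = 16.1632
Z = (x - mean) / std
= (67 - 45.5) / 16.1632
= 21.5 / 16.1632
= 1.33

1.33


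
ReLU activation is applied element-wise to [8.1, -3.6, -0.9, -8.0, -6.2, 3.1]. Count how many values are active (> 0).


ReLU(x) = max(0, x) for each element:
ReLU(8.1) = 8.1
ReLU(-3.6) = 0
ReLU(-0.9) = 0
ReLU(-8.0) = 0
ReLU(-6.2) = 0
ReLU(3.1) = 3.1
Active neurons (>0): 2

2


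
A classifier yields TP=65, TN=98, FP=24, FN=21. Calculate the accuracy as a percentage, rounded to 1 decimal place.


Accuracy = (TP + TN) / (TP + TN + FP + FN) * 100
= (65 + 98) / (65 + 98 + 24 + 21)
= 163 / 208
= 0.7837
= 78.4%

78.4


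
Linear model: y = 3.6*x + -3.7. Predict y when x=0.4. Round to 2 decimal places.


y = 3.6 * 0.4 + (-3.7)
= 1.44 + (-3.7)
= -2.26

-2.26


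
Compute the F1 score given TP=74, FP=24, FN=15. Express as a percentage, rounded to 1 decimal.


Precision = TP / (TP + FP) = 74 / 98 = 0.7551
Recall = TP / (TP + FN) = 74 / 89 = 0.8315
F1 = 2 * P * R / (P + R)
= 2 * 0.7551 * 0.8315 / (0.7551 + 0.8315)
= 1.2557 / 1.5866
= 0.7914
As percentage: 79.1%

79.1


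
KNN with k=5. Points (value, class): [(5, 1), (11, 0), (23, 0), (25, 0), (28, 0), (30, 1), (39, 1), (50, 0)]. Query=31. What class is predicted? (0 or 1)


Distances from query 31:
Point 30 (class 1): distance = 1
Point 28 (class 0): distance = 3
Point 25 (class 0): distance = 6
Point 23 (class 0): distance = 8
Point 39 (class 1): distance = 8
K=5 nearest neighbors: classes = [1, 0, 0, 0, 1]
Votes for class 1: 2 / 5
Majority vote => class 0

0


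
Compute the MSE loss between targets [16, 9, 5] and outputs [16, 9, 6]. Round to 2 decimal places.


Differences: [0, 0, -1]
Squared errors: [0, 0, 1]
Sum of squared errors = 1
MSE = 1 / 3 = 0.33

0.33


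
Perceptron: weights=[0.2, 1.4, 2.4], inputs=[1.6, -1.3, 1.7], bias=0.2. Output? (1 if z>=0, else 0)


z = w . x + b
= 0.2*1.6 + 1.4*-1.3 + 2.4*1.7 + 0.2
= 0.32 + -1.82 + 4.08 + 0.2
= 2.58 + 0.2
= 2.78
Since z = 2.78 >= 0, output = 1

1


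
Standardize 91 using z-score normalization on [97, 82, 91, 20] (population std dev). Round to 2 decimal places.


Mean = (97 + 82 + 91 + 20) / 4 = 72.5
Variance = sum((x_i - mean)^2) / n = 947.25
Std = sqrt(947.25) = 30.7774
Z = (x - mean) / std
= (91 - 72.5) / 30.7774
= 18.5 / 30.7774
= 0.60

0.60


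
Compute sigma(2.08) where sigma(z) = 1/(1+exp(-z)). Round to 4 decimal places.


sigmoid(z) = 1 / (1 + exp(-z))
exp(-(2.08)) = exp(-2.08) = 0.1249
1 + 0.1249 = 1.1249
1 / 1.1249 = 0.8889

0.8889


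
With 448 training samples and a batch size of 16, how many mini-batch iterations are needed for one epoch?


Iterations per epoch = dataset_size / batch_size
= 448 / 16
= 28

28


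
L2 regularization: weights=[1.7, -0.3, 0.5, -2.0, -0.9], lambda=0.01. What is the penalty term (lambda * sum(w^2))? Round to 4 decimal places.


Squaring each weight:
1.7^2 = 2.89
(-0.3)^2 = 0.09
0.5^2 = 0.25
(-2.0)^2 = 4.0
(-0.9)^2 = 0.81
Sum of squares = 8.04
Penalty = 0.01 * 8.04 = 0.0804

0.0804


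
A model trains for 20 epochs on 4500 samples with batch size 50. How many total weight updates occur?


Iterations per epoch = 4500 / 50 = 90
Total updates = iterations_per_epoch * epochs
= 90 * 20
= 1800

1800


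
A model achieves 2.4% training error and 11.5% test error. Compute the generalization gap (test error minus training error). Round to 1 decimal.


Generalization gap = test_error - train_error
= 11.5 - 2.4
= 9.1%
A moderate gap.

9.1


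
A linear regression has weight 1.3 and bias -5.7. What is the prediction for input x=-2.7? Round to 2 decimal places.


y = 1.3 * -2.7 + (-5.7)
= -3.51 + (-5.7)
= -9.21

-9.21


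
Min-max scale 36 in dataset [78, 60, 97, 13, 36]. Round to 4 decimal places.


Min = 13, Max = 97
Range = 97 - 13 = 84
Scaled = (x - min) / (max - min)
= (36 - 13) / 84
= 23 / 84
= 0.2738

0.2738


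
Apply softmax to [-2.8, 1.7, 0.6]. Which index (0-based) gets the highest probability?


Softmax is a monotonic transformation, so it preserves the argmax.
We need to find the index of the maximum logit.
Index 0: -2.8
Index 1: 1.7
Index 2: 0.6
Maximum logit = 1.7 at index 1

1


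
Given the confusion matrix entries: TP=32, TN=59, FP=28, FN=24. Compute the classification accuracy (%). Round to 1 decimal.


Accuracy = (TP + TN) / (TP + TN + FP + FN) * 100
= (32 + 59) / (32 + 59 + 28 + 24)
= 91 / 143
= 0.6364
= 63.6%

63.6


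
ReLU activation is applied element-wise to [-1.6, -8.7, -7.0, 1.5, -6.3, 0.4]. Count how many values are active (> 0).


ReLU(x) = max(0, x) for each element:
ReLU(-1.6) = 0
ReLU(-8.7) = 0
ReLU(-7.0) = 0
ReLU(1.5) = 1.5
ReLU(-6.3) = 0
ReLU(0.4) = 0.4
Active neurons (>0): 2

2


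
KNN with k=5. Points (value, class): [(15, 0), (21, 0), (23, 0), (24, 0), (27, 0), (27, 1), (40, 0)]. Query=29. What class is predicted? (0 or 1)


Distances from query 29:
Point 27 (class 0): distance = 2
Point 27 (class 1): distance = 2
Point 24 (class 0): distance = 5
Point 23 (class 0): distance = 6
Point 21 (class 0): distance = 8
K=5 nearest neighbors: classes = [0, 1, 0, 0, 0]
Votes for class 1: 1 / 5
Majority vote => class 0

0


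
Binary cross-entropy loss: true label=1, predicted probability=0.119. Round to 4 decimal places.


For y=1: Loss = -log(p)
= -log(0.119)
= -(-2.1286)
= 2.1286

2.1286


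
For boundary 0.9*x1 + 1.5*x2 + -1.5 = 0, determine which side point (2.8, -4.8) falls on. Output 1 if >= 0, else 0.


Compute 0.9 * 2.8 + 1.5 * -4.8 + -1.5
= 2.52 + -7.2 + -1.5
= -6.18
Since -6.18 < 0, the point is on the negative side.

0


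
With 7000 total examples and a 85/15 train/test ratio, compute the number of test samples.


Train samples = 7000 * 85% = 5950
Test samples = 7000 - 5950
= 1050

1050


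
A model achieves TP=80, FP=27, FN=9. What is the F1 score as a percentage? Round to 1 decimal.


Precision = TP / (TP + FP) = 80 / 107 = 0.7477
Recall = TP / (TP + FN) = 80 / 89 = 0.8989
F1 = 2 * P * R / (P + R)
= 2 * 0.7477 * 0.8989 / (0.7477 + 0.8989)
= 1.3441 / 1.6465
= 0.8163
As percentage: 81.6%

81.6


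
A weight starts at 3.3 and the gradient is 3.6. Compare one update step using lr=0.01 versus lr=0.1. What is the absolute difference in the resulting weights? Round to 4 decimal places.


With lr=0.01: w_new = 3.3 - 0.01 * 3.6 = 3.264
With lr=0.1: w_new = 3.3 - 0.1 * 3.6 = 2.94
Absolute difference = |3.264 - 2.94|
= 0.3240

0.3240


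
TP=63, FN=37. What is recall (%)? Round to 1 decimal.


Recall = TP / (TP + FN) * 100
= 63 / (63 + 37)
= 63 / 100
= 0.63
= 63.0%

63.0


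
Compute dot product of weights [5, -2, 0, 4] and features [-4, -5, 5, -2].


Element-wise products:
5 * -4 = -20
-2 * -5 = 10
0 * 5 = 0
4 * -2 = -8
Sum = -20 + 10 + 0 + -8
= -18

-18


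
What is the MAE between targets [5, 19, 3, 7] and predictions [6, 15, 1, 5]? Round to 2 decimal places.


Absolute errors: [1, 4, 2, 2]
Sum of absolute errors = 9
MAE = 9 / 4 = 2.25

2.25


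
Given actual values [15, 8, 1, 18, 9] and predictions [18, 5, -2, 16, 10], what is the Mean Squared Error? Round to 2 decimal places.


Differences: [-3, 3, 3, 2, -1]
Squared errors: [9, 9, 9, 4, 1]
Sum of squared errors = 32
MSE = 32 / 5 = 6.40

6.40
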